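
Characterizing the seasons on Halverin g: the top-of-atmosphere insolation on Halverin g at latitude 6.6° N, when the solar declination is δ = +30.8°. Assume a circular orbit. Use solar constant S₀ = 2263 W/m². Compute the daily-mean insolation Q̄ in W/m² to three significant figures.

Q̄ ≈ 683 W/m²

cos H₀ = −tan(+6.6°) tan(+30.800°) = -0.0690, H₀ = 1.6398 rad.
Bracket: H₀ sin φ sin δ + cos φ cos δ sin H₀ = 1.6398×0.11494×0.51204 + 0.99337×0.85896×0.99762 = 0.096509 + 0.851234 = 0.947743.
Q̄ = (S₀/π) × [bracket] = (2263/π) × 0.947743 = 682.7 W/m².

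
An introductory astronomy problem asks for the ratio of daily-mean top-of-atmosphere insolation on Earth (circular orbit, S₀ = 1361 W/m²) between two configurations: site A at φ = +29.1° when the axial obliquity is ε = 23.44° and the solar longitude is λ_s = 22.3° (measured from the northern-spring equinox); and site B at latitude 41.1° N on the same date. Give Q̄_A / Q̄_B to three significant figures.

— Configuration A (φ=+29.1°):
Solar declination: sin δ = sin ε · sin λ_s = sin 23.44° × sin 22.3° = 0.15094, so δ = +8.682°.
cos H₀ = −tan(+29.1°) tan(+8.682°) = -0.0850, H₀ = 1.6559 rad.
Bracket: H₀ sin φ sin δ + cos φ cos δ sin H₀ = 1.6559×0.48634×0.15094 + 0.87377×0.98854×0.99638 = 0.121557 + 0.860630 = 0.982187.
Q̄ = (S₀/π) × [bracket] = (1361/π) × 0.982187 = 425.50 W/m².
— Configuration B (φ=+41.1°):
cos H₀ = −tan(+41.1°) tan(+8.682°) = -0.1332, H₀ = 1.7044 rad.
Bracket: H₀ sin φ sin δ + cos φ cos δ sin H₀ = 1.7044×0.65738×0.15094 + 0.75356×0.98854×0.99109 = 0.169119 + 0.738287 = 0.907406.
Q̄ = (S₀/π) × [bracket] = (1361/π) × 0.907406 = 393.11 W/m².
Ratio Q̄_A / Q̄_B = 425.50 / 393.11 = 1.082.

Q̄_A / Q̄_B ≈ 1.08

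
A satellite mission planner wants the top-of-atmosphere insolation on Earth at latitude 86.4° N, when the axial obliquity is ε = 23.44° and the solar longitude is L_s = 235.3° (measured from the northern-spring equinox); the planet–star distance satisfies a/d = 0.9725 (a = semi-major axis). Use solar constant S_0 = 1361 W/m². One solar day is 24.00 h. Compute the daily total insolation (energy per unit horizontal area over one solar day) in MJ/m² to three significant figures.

Solar declination: sin δ = sin ε · sin L_s = sin 23.44° × sin 235.3° = -0.32704, so δ = -19.089°.
cos h₀ = −tan(+86.4°) tan(-19.089°) = 5.5006 ≥ 1 ⇒ polar night, h₀ = 0 and Q̄ = 0.
Inverse-square distance factor (a/d)² = 0.9725² = 0.945756.
Daily total = Q̄ × 24.00 h × 3600 s/h = 0.00 MJ/m².

0.00 MJ/m²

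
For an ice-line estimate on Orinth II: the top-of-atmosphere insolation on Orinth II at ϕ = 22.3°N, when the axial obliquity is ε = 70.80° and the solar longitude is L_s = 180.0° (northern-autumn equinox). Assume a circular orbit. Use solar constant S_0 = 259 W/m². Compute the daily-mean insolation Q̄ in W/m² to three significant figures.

Solar declination: sin δ = sin ε · sin L_s = sin 70.80° × sin 180.0° = 0.00000, so δ = +0.000°.
cos h₀ = −tan(+22.3°) tan(+0.000°) = -0.0000, h₀ = 1.5708 rad.
Bracket: h₀ sin ϕ sin δ + cos ϕ cos δ sin h₀ = 1.5708×0.37946×0.00000 + 0.92521×1.00000×1.00000 = 0.000000 + 0.925210 = 0.925210.
Q̄ = (S_0/π) × [bracket] = (259/π) × 0.925210 = 76.28 W/m².

Q̄ ≈ 76.3 W/m²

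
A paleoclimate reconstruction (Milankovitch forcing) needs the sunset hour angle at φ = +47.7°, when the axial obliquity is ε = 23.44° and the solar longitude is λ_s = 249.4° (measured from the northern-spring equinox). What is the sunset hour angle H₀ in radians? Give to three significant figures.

Solar declination: sin δ = sin ε · sin λ_s = sin 23.44° × sin 249.4° = -0.37235, so δ = -21.861°.
cos H₀ = −tan φ · tan δ = −tan(+47.7°) × tan(-21.861°) = 0.4409, so H₀ = 1.1142 rad = 63.84°.

H₀ = 1.11 rad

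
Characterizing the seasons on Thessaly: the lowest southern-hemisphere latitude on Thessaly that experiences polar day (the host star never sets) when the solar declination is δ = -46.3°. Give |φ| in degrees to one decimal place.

|φ| = 43.7°

Polar day requires cos H₀ = −tan φ tan δ ≤ −1, i.e. tan φ tan δ ≥ 1.
The boundary is |tan φ| · |tan δ| = 1, so |φ| = 90° − |δ| = 90° − 46.3° = 43.7° in the southern hemisphere.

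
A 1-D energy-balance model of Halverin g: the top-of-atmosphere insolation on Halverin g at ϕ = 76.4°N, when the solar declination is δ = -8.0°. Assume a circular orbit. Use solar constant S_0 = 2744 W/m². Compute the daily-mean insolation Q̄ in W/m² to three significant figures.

cos h₀ = −tan(+76.4°) tan(-8.000°) = 0.5809, h₀ = 0.9509 rad.
Bracket: h₀ sin ϕ sin δ + cos ϕ cos δ sin h₀ = 0.9509×0.97196×-0.13917 + 0.23514×0.99027×0.81396 = -0.128626 + 0.189532 = 0.060906.
Q̄ = (S_0/π) × [bracket] = (2744/π) × 0.060906 = 53.20 W/m².

Q̄ ≈ 53.2 W/m²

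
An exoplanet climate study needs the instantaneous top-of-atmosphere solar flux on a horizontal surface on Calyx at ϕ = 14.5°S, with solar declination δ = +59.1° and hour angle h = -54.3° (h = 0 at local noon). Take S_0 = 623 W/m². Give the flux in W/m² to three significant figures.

cos θ_z = sin ϕ sin δ + cos ϕ cos δ cos h = -0.214842 + 0.290127 = 0.075285.
Flux = S_0 · cos θ_z = 623 × 0.075285 = 46.90 W/m².

46.9 W/m²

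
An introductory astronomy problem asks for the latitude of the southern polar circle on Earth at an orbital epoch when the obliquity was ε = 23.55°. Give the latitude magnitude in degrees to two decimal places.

66.45°

The polar circle is the lowest latitude that experiences at least one full rotation of continuous darkness at the northern-summer solstice; it lies at |φ| = 90° − ε = 90° − 23.55° = 66.45°.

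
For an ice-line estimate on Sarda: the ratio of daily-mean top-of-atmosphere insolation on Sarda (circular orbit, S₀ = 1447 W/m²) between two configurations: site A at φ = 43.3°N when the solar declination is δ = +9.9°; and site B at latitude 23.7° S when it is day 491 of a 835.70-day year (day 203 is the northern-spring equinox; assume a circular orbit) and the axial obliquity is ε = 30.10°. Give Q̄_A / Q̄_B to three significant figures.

— Configuration A (φ=+43.3°):
cos H₀ = −tan(+43.3°) tan(+9.900°) = -0.1645, H₀ = 1.7360 rad.
Bracket: H₀ sin φ sin δ + cos φ cos δ sin H₀ = 1.7360×0.68582×0.17193 + 0.72777×0.98511×0.98638 = 0.204697 + 0.707169 = 0.911866.
Q̄ = (S₀/π) × [bracket] = (1447/π) × 0.911866 = 420.00 W/m².
— Configuration B (φ=-23.7°):
Solar longitude: λ_s = 360° × (491 − 203)/835.70 = 124.064°.
sin δ = sin 30.10° × sin 124.064° = 0.41546, so δ = +24.548°.
cos H₀ = −tan(-23.7°) tan(+24.548°) = 0.2005, H₀ = 1.3689 rad.
Bracket: H₀ sin φ sin δ + cos φ cos δ sin H₀ = 1.3689×-0.40195×0.41546 + 0.91566×0.90961×0.97969 = -0.228598 + 0.815977 = 0.587379.
Q̄ = (S₀/π) × [bracket] = (1447/π) × 0.587379 = 270.54 W/m².
Ratio Q̄_A / Q̄_B = 420.00 / 270.54 = 1.552.

Q̄_A / Q̄_B ≈ 1.55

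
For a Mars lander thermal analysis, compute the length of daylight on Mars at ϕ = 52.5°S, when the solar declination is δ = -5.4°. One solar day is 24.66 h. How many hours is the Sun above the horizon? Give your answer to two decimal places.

13.30 h

cos h₀ = −tan ϕ · tan δ = −tan(-52.5°) × tan(-5.400°) = -0.1232, so h₀ = 1.6943 rad = 97.08°.
Daylight = 2h₀/(2π) × 24.66 h = (1.6943/π) × 24.66 = 13.30 h.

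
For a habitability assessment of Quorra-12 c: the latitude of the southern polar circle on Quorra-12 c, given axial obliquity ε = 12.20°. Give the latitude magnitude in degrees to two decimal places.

The polar circle is the lowest latitude that experiences at least one full rotation of continuous darkness at the northern-summer solstice; it lies at |φ| = 90° − ε = 90° − 12.20° = 77.80°.

77.80°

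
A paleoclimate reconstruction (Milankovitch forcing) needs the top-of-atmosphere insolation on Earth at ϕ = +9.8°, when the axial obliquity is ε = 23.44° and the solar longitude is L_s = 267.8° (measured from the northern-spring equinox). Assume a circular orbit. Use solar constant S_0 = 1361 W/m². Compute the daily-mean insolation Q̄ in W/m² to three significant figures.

Q̄ ≈ 347 W/m²

Solar declination: sin δ = sin ε · sin L_s = sin 23.44° × sin 267.8° = -0.39750, so δ = -23.422°.
cos h₀ = −tan(+9.8°) tan(-23.422°) = 0.0748, h₀ = 1.4959 rad.
Bracket: h₀ sin ϕ sin δ + cos ϕ cos δ sin h₀ = 1.4959×0.17021×-0.39750 + 0.98541×0.91760×0.99720 = -0.101210 + 0.901680 = 0.800470.
Q̄ = (S_0/π) × [bracket] = (1361/π) × 0.800470 = 346.8 W/m².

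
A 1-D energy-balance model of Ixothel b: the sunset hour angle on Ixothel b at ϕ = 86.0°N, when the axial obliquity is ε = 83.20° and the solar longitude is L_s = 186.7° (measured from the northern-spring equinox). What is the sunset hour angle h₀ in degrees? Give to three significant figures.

h₀ = 0.00°

Solar declination: sin δ = sin ε · sin L_s = sin 83.20° × sin 186.7° = -0.11585, so δ = -6.653°.
cos h₀ = −tan ϕ · tan δ = 1.6680 ≥ 1, so the host star never rises (polar night) and h₀ = 0.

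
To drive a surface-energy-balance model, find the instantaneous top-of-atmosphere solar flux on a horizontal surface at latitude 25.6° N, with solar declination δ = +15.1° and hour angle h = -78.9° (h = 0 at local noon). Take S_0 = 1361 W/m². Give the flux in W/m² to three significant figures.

cos θ_z = sin ϕ sin δ + cos ϕ cos δ cos h = 0.112560 + 0.167628 = 0.280188.
Flux = S_0 · cos θ_z = 1361 × 0.280188 = 381.3 W/m².

381 W/m²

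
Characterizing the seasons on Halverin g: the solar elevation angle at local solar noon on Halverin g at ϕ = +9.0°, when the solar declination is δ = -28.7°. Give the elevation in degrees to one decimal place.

52.3°

At local noon the hour angle is zero, so the zenith angle equals |ϕ − δ| = |+9.0° − (-28.700°)| = 37.700°.
Elevation = 90° − 37.700° = 52.3°.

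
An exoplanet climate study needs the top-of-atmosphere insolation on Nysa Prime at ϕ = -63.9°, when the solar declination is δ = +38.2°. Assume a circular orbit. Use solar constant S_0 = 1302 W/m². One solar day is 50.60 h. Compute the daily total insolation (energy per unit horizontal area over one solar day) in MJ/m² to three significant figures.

0.00 MJ/m²

cos h₀ = −tan(-63.9°) tan(+38.200°) = 1.6063 ≥ 1 ⇒ polar night, h₀ = 0 and Q̄ = 0.
Daily total = Q̄ × 50.60 h × 3600 s/h = 0.00 MJ/m².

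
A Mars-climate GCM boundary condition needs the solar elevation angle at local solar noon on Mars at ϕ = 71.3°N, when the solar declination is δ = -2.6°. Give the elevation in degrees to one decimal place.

At local noon the hour angle is zero, so the zenith angle equals |ϕ − δ| = |+71.3° − (-2.600°)| = 73.900°.
Elevation = 90° − 73.900° = 16.1°.

16.1°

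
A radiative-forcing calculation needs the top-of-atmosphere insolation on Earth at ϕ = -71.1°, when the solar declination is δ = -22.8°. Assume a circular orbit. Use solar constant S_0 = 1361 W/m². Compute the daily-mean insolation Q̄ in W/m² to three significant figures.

cos h₀ = −tan(-71.1°) tan(-22.800°) = -1.2278 ≤ −1 ⇒ polar day, h₀ = π.
Bracket: h₀ sin ϕ sin δ + cos ϕ cos δ sin h₀ = 3.1416×-0.94609×-0.38752 + 0.32392×0.92186×0.00000 = 1.151801 + 0.000000 = 1.151801.
Q̄ = (S_0/π) × [bracket] = (1361/π) × 1.151801 = 499.0 W/m².

Q̄ ≈ 499 W/m²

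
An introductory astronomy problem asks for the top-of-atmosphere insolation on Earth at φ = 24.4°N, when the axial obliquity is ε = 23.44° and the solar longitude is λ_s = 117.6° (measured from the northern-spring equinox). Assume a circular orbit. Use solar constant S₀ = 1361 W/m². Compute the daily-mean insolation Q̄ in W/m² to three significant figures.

Solar declination: sin δ = sin ε · sin λ_s = sin 23.44° × sin 117.6° = 0.35252, so δ = +20.642°.
cos H₀ = −tan(+24.4°) tan(+20.642°) = -0.1709, H₀ = 1.7425 rad.
Bracket: H₀ sin φ sin δ + cos φ cos δ sin H₀ = 1.7425×0.41310×0.35252 + 0.91068×0.93580×0.98529 = 0.253753 + 0.839678 = 1.093431.
Q̄ = (S₀/π) × [bracket] = (1361/π) × 1.093431 = 473.7 W/m².

Q̄ ≈ 474 W/m²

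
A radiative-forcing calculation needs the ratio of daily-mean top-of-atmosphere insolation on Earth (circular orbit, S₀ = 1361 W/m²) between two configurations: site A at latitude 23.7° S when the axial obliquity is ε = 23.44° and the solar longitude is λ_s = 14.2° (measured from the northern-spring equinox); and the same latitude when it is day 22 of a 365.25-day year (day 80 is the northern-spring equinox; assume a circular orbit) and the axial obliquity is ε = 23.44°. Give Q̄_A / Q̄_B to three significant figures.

Q̄_A / Q̄_B ≈ 0.784

— Configuration A (φ=-23.7°):
Solar declination: sin δ = sin ε · sin λ_s = sin 23.44° × sin 14.2° = 0.09758, so δ = +5.600°.
cos H₀ = −tan(-23.7°) tan(+5.600°) = 0.0430, H₀ = 1.5277 rad.
Bracket: H₀ sin φ sin δ + cos φ cos δ sin H₀ = 1.5277×-0.40195×0.09758 + 0.91566×0.99523×0.99907 = -0.059920 + 0.910445 = 0.850525.
Q̄ = (S₀/π) × [bracket] = (1361/π) × 0.850525 = 368.46 W/m².
— Configuration B (φ=-23.7°):
Solar longitude: λ_s = 360° × (22 − 80)/365.25 = -57.166°, i.e. -57.166° + 360° = 302.834°.
sin δ = sin 23.44° × sin 302.834° = -0.33424, so δ = -19.526°.
cos H₀ = −tan(-23.7°) tan(-19.526°) = -0.1557, H₀ = 1.7271 rad.
Bracket: H₀ sin φ sin δ + cos φ cos δ sin H₀ = 1.7271×-0.40195×-0.33424 + 0.91566×0.94249×0.98781 = 0.232032 + 0.852480 = 1.084512.
Q̄ = (S₀/π) × [bracket] = (1361/π) × 1.084512 = 469.83 W/m².
Ratio Q̄_A / Q̄_B = 368.46 / 469.83 = 0.7842.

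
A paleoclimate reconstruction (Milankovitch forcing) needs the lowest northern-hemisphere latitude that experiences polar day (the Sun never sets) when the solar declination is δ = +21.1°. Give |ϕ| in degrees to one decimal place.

|ϕ| = 68.9°

Polar day requires cos h₀ = −tan ϕ tan δ ≤ −1, i.e. tan ϕ tan δ ≥ 1.
The boundary is |tan ϕ| · |tan δ| = 1, so |ϕ| = 90° − |δ| = 90° − 21.1° = 68.9° in the northern hemisphere.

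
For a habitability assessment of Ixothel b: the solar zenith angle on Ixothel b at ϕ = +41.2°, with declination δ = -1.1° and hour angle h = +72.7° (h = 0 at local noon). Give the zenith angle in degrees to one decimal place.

θ_z = 77.8°

cos θ_z = sin ϕ sin δ + cos ϕ cos δ cos h = -0.012645 + 0.223708 = 0.211063.
θ_z = arccos(0.211063) = 77.8°.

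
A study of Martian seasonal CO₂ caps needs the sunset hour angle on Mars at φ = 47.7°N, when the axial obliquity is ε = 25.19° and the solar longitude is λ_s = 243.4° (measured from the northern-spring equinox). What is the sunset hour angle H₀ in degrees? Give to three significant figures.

H₀ = 63.1°

Solar declination: sin δ = sin ε · sin λ_s = sin 25.19° × sin 243.4° = -0.38057, so δ = -22.369°.
cos H₀ = −tan φ · tan δ = −tan(+47.7°) × tan(-22.369°) = 0.4523, so H₀ = 1.1015 rad = 63.11°.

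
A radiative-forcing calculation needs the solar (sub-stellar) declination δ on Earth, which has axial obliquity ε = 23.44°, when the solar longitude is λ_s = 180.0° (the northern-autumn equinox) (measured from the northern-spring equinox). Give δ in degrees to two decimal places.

δ = +0.00°

sin δ = sin ε · sin λ_s = sin 23.44° × sin 180.0° = 0.000000.
δ = arcsin(0.000000) = +0.00°.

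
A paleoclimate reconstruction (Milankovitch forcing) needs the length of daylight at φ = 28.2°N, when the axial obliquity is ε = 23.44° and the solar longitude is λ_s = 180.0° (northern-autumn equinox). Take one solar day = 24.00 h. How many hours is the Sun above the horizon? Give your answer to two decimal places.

Solar declination: sin δ = sin ε · sin λ_s = sin 23.44° × sin 180.0° = 0.00000, so δ = +0.000°.
cos H₀ = −tan φ · tan δ = −tan(+28.2°) × tan(+0.000°) = -0.0000, so H₀ = 1.5708 rad = 90.00°.
Daylight = 2H₀/(2π) × 24.00 h = (1.5708/π) × 24.00 = 12.00 h.

12.00 h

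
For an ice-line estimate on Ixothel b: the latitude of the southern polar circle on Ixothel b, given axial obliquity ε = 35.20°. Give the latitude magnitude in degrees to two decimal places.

54.80°

The polar circle is the lowest latitude that experiences at least one full rotation of continuous darkness at the northern-summer solstice; it lies at |φ| = 90° − ε = 90° − 35.20° = 54.80°.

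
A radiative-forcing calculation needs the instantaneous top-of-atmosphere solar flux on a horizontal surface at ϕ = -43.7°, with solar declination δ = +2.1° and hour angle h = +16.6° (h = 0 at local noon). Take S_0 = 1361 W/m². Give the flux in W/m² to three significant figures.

cos θ_z = sin ϕ sin δ + cos ϕ cos δ cos h = -0.025316 + 0.692370 = 0.667054.
Flux = S_0 · cos θ_z = 1361 × 0.667054 = 907.9 W/m².

908 W/m²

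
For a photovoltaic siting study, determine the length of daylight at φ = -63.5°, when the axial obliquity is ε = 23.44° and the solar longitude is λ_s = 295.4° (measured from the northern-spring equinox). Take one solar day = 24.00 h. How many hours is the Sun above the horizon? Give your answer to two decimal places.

18.74 h

Solar declination: sin δ = sin ε · sin λ_s = sin 23.44° × sin 295.4° = -0.35934, so δ = -21.059°.
cos H₀ = −tan φ · tan δ = −tan(-63.5°) × tan(-21.059°) = -0.7723, so H₀ = 2.4533 rad = 140.56°.
Daylight = 2H₀/(2π) × 24.00 h = (2.4533/π) × 24.00 = 18.74 h.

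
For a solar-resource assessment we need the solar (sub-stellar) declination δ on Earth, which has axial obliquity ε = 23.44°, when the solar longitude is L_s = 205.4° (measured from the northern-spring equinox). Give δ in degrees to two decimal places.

sin δ = sin ε · sin L_s = sin 23.44° × sin 205.4° = -0.170625.
δ = arcsin(-0.170625) = -9.82°.

δ = -9.82°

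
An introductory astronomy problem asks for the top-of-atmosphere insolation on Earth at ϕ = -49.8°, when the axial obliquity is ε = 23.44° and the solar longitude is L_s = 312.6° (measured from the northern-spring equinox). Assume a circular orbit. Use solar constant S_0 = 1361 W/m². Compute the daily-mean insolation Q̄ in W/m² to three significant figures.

Solar declination: sin δ = sin ε · sin L_s = sin 23.44° × sin 312.6° = -0.29281, so δ = -17.026°.
cos h₀ = −tan(-49.8°) tan(-17.026°) = -0.3624, h₀ = 1.9416 rad.
Bracket: h₀ sin ϕ sin δ + cos ϕ cos δ sin h₀ = 1.9416×-0.76380×-0.29281 + 0.64546×0.95617×0.93203 = 0.434235 + 0.575220 = 1.009455.
Q̄ = (S_0/π) × [bracket] = (1361/π) × 1.009455 = 437.3 W/m².

Q̄ ≈ 437 W/m²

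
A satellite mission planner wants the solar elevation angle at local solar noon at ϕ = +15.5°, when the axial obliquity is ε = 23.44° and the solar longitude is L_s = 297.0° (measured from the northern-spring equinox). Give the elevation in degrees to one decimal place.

53.7°

Solar declination: sin δ = sin ε · sin L_s = sin 23.44° × sin 297.0° = -0.35443, so δ = -20.759°.
At local noon the hour angle is zero, so the zenith angle equals |ϕ − δ| = |+15.5° − (-20.759°)| = 36.259°.
Elevation = 90° − 36.259° = 53.7°.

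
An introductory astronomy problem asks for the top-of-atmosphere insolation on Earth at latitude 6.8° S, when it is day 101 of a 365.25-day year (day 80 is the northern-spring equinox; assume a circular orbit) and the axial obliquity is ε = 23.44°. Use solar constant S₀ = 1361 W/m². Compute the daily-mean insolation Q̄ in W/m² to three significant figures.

Q̄ ≈ 415 W/m²

Solar longitude: λ_s = 360° × (101 − 80)/365.25 = 20.698°.
sin δ = sin 23.44° × sin 20.698° = 0.14060, so δ = +8.082°.
cos H₀ = −tan(-6.8°) tan(+8.082°) = 0.0169, H₀ = 1.5539 rad.
Bracket: H₀ sin φ sin δ + cos φ cos δ sin H₀ = 1.5539×-0.11840×0.14060 + 0.99297×0.99007×0.99986 = -0.025868 + 0.982972 = 0.957104.
Q̄ = (S₀/π) × [bracket] = (1361/π) × 0.957104 = 414.6 W/m².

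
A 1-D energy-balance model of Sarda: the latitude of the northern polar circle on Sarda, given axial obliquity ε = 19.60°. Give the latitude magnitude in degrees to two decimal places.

70.40°

The polar circle is the lowest latitude that experiences at least one full rotation of continuous daylight at the northern-summer solstice; it lies at |ϕ| = 90° − ε = 90° − 19.60° = 70.40°.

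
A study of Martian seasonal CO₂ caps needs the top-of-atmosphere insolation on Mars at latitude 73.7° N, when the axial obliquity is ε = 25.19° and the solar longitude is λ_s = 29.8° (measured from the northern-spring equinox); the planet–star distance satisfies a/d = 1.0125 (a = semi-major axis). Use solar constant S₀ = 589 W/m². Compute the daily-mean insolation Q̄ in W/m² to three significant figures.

Q̄ ≈ 129 W/m²

Solar declination: sin δ = sin ε · sin λ_s = sin 25.19° × sin 29.8° = 0.21152, so δ = +12.212°.
cos H₀ = −tan(+73.7°) tan(+12.212°) = -0.7401, H₀ = 2.4040 rad.
Bracket: H₀ sin φ sin δ + cos φ cos δ sin H₀ = 2.4040×0.95981×0.21152 + 0.28067×0.97737×0.67250 = 0.488058 + 0.184479 = 0.672537.
Inverse-square distance factor (a/d)² = 1.0125² = 1.025156.
Q̄ = (S₀/π) × 1.025156 × [bracket] = (589/π) × 1.025156 × 0.672537 = 129.3 W/m².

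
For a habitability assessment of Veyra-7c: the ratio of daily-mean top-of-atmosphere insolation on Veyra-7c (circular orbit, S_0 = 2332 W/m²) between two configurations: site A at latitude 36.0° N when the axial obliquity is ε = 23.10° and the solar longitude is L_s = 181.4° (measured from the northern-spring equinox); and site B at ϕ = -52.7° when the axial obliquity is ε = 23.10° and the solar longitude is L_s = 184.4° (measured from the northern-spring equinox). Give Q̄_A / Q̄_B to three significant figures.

— Configuration A (ϕ=+36.0°):
Solar declination: sin δ = sin ε · sin L_s = sin 23.10° × sin 181.4° = -0.00959, so δ = -0.549°.
cos h₀ = −tan(+36.0°) tan(-0.549°) = 0.0070, h₀ = 1.5638 rad.
Bracket: h₀ sin ϕ sin δ + cos ϕ cos δ sin h₀ = 1.5638×0.58779×-0.00959 + 0.80902×0.99995×0.99998 = -0.008815 + 0.808963 = 0.800148.
Q̄ = (S_0/π) × [bracket] = (2332/π) × 0.800148 = 593.95 W/m².
— Configuration B (ϕ=-52.7°):
Solar declination: sin δ = sin ε · sin L_s = sin 23.10° × sin 184.4° = -0.03010, so δ = -1.725°.
cos h₀ = −tan(-52.7°) tan(-1.725°) = -0.0395, h₀ = 1.6103 rad.
Bracket: h₀ sin ϕ sin δ + cos ϕ cos δ sin h₀ = 1.6103×-0.79547×-0.03010 + 0.60599×0.99955×0.99922 = 0.038556 + 0.605245 = 0.643801.
Q̄ = (S_0/π) × [bracket] = (2332/π) × 0.643801 = 477.89 W/m².
Ratio Q̄_A / Q̄_B = 593.95 / 477.89 = 1.243.

Q̄_A / Q̄_B ≈ 1.24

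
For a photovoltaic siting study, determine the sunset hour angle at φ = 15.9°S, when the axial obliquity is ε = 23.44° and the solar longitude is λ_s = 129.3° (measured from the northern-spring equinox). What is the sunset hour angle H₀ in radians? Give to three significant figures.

H₀ = 1.48 rad

Solar declination: sin δ = sin ε · sin λ_s = sin 23.44° × sin 129.3° = 0.30782, so δ = +17.928°.
cos H₀ = −tan φ · tan δ = −tan(-15.9°) × tan(+17.928°) = 0.0922, so H₀ = 1.4785 rad = 84.71°.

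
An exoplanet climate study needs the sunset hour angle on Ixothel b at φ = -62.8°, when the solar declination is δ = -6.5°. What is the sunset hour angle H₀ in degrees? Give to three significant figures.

cos H₀ = −tan φ · tan δ = −tan(-62.8°) × tan(-6.500°) = -0.2217, so H₀ = 1.7943 rad = 102.81°.

H₀ = 103°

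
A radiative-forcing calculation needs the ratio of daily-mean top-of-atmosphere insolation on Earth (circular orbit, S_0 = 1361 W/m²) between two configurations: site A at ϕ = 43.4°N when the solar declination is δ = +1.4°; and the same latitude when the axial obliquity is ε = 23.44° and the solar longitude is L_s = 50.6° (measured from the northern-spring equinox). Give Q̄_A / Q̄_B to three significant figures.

Q̄_A / Q̄_B ≈ 0.713

— Configuration A (ϕ=+43.4°):
cos h₀ = −tan(+43.4°) tan(+1.400°) = -0.0231, h₀ = 1.5939 rad.
Bracket: h₀ sin ϕ sin δ + cos ϕ cos δ sin h₀ = 1.5939×0.68709×0.02443 + 0.72657×0.99970×0.99973 = 0.026755 + 0.726156 = 0.752911.
Q̄ = (S_0/π) × [bracket] = (1361/π) × 0.752911 = 326.18 W/m².
— Configuration B (ϕ=+43.4°):
Solar declination: sin δ = sin ε · sin L_s = sin 23.44° × sin 50.6° = 0.30738, so δ = +17.902°.
cos h₀ = −tan(+43.4°) tan(+17.902°) = -0.3055, h₀ = 1.8812 rad.
Bracket: h₀ sin ϕ sin δ + cos ϕ cos δ sin h₀ = 1.8812×0.68709×0.30738 + 0.72657×0.95159×0.95220 = 0.397305 + 0.658348 = 1.055653.
Q̄ = (S_0/π) × [bracket] = (1361/π) × 1.055653 = 457.33 W/m².
Ratio Q̄_A / Q̄_B = 326.18 / 457.33 = 0.7132.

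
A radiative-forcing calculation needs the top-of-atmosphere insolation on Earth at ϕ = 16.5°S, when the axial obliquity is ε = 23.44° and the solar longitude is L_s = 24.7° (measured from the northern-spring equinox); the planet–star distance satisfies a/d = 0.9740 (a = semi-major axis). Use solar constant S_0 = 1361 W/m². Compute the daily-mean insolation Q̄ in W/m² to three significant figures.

Q̄ ≈ 359 W/m²

Solar declination: sin δ = sin ε · sin L_s = sin 23.44° × sin 24.7° = 0.16622, so δ = +9.568°.
cos h₀ = −tan(-16.5°) tan(+9.568°) = 0.0499, h₀ = 1.5208 rad.
Bracket: h₀ sin ϕ sin δ + cos ϕ cos δ sin h₀ = 1.5208×-0.28402×0.16622 + 0.95882×0.98609×0.99875 = -0.071797 + 0.944301 = 0.872504.
Inverse-square distance factor (a/d)² = 0.9740² = 0.948676.
Q̄ = (S_0/π) × 0.948676 × [bracket] = (1361/π) × 0.948676 × 0.872504 = 358.6 W/m².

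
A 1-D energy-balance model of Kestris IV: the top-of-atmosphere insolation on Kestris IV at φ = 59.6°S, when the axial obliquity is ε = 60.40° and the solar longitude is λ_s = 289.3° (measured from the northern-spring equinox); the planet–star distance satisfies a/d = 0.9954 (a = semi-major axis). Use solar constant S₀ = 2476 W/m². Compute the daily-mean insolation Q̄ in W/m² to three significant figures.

Q̄ ≈ 1.74e+03 W/m²

Solar declination: sin δ = sin ε · sin λ_s = sin 60.40° × sin 289.3° = -0.82063, so δ = -55.148°.
cos H₀ = −tan(-59.6°) tan(-55.148°) = -2.4476 ≤ −1 ⇒ polar day, H₀ = π.
Bracket: H₀ sin φ sin δ + cos φ cos δ sin H₀ = 3.1416×-0.86251×-0.82063 + 0.50603×0.57146×0.00000 = 2.223629 + 0.000000 = 2.223629.
Inverse-square distance factor (a/d)² = 0.9954² = 0.990821.
Q̄ = (S₀/π) × 0.990821 × [bracket] = (2476/π) × 0.990821 × 2.223629 = 1736 W/m².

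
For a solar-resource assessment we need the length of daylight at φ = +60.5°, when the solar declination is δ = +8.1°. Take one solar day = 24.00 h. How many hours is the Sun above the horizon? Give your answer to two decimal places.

cos H₀ = −tan φ · tan δ = −tan(+60.5°) × tan(+8.100°) = -0.2516, so H₀ = 1.8251 rad = 104.57°.
Daylight = 2H₀/(2π) × 24.00 h = (1.8251/π) × 24.00 = 13.94 h.

13.94 h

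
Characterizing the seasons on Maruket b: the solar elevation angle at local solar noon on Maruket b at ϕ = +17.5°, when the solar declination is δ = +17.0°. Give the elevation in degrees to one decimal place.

89.5°

At local noon the hour angle is zero, so the zenith angle equals |ϕ − δ| = |+17.5° − (+17.000°)| = 0.500°.
Elevation = 90° − 0.500° = 89.5°.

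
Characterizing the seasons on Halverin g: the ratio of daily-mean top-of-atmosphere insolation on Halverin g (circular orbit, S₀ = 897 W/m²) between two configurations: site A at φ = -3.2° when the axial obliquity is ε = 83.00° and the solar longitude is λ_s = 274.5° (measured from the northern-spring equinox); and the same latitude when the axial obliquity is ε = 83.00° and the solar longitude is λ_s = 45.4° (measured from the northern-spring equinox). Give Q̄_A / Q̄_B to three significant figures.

— Configuration A (φ=-3.2°):
Solar declination: sin δ = sin ε · sin λ_s = sin 83.00° × sin 274.5° = -0.98949, so δ = -81.684°.
cos H₀ = −tan(-3.2°) tan(-81.684°) = -0.3825, H₀ = 1.9633 rad.
Bracket: H₀ sin φ sin δ + cos φ cos δ sin H₀ = 1.9633×-0.05582×-0.98949 + 0.99844×0.14463×0.92395 = 0.108440 + 0.133422 = 0.241862.
Q̄ = (S₀/π) × [bracket] = (897/π) × 0.241862 = 69.057 W/m².
— Configuration B (φ=-3.2°):
Solar declination: sin δ = sin ε · sin λ_s = sin 83.00° × sin 45.4° = 0.70672, so δ = +44.969°.
cos H₀ = −tan(-3.2°) tan(+44.969°) = 0.0558, H₀ = 1.5149 rad.
Bracket: H₀ sin φ sin δ + cos φ cos δ sin H₀ = 1.5149×-0.05582×0.70672 + 0.99844×0.70749×0.99844 = -0.059761 + 0.705284 = 0.645523.
Q̄ = (S₀/π) × [bracket] = (897/π) × 0.645523 = 184.31 W/m².
Ratio Q̄_A / Q̄_B = 69.057 / 184.31 = 0.3747.

Q̄_A / Q̄_B ≈ 0.375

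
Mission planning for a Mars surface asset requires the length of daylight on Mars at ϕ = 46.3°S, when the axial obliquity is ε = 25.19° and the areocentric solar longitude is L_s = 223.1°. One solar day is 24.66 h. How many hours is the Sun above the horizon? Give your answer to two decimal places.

14.87 h

sin δ = sin 25.19° × sin 223.1° = -0.29082, so δ = -16.907°.
cos h₀ = −tan ϕ · tan δ = −tan(-46.3°) × tan(-16.907°) = -0.3181, so h₀ = 1.8945 rad = 108.55°.
Daylight = 2h₀/(2π) × 24.66 h = (1.8945/π) × 24.66 = 14.87 h.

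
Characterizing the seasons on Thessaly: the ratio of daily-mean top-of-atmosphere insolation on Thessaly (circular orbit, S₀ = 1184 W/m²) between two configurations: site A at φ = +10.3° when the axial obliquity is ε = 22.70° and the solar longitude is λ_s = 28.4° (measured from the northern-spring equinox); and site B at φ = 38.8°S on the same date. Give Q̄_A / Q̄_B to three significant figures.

— Configuration A (φ=+10.3°):
Solar declination: sin δ = sin ε · sin λ_s = sin 22.70° × sin 28.4° = 0.18355, so δ = +10.576°.
cos H₀ = −tan(+10.3°) tan(+10.576°) = -0.0339, H₀ = 1.6047 rad.
Bracket: H₀ sin φ sin δ + cos φ cos δ sin H₀ = 1.6047×0.17880×0.18355 + 0.98389×0.98301×0.99942 = 0.052664 + 0.966613 = 1.019277.
Q̄ = (S₀/π) × [bracket] = (1184/π) × 1.019277 = 384.14 W/m².
— Configuration B (φ=-38.8°):
cos H₀ = −tan(-38.8°) tan(+10.576°) = 0.1501, H₀ = 1.4201 rad.
Bracket: H₀ sin φ sin δ + cos φ cos δ sin H₀ = 1.4201×-0.62660×0.18355 + 0.77934×0.98301×0.98867 = -0.163329 + 0.757419 = 0.594090.
Q̄ = (S₀/π) × [bracket] = (1184/π) × 0.594090 = 223.90 W/m².
Ratio Q̄_A / Q̄_B = 384.14 / 223.90 = 1.716.

Q̄_A / Q̄_B ≈ 1.72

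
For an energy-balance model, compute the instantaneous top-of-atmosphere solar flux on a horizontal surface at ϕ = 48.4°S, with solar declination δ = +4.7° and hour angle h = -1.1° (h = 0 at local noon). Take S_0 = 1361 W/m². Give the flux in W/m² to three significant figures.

817 W/m²

cos θ_z = sin ϕ sin δ + cos ϕ cos δ cos h = -0.061273 + 0.661572 = 0.600299.
Flux = S_0 · cos θ_z = 1361 × 0.600299 = 817.0 W/m².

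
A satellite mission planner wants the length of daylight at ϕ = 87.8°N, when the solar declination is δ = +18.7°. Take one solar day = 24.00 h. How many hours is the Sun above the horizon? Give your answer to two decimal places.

Sunrise equation: cos h₀ = −tan ϕ · tan δ = -8.8109 ≤ −1, so the Sun never sets (polar day) and h₀ = π.
Daylight = 2h₀/(2π) × 24.00 h = (3.1416/π) × 24.00 = 24.00 h.

24.00 h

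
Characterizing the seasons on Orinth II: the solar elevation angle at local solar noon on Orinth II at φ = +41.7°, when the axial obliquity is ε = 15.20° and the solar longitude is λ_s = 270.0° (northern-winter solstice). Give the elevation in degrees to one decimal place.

Solar declination: sin δ = sin ε · sin λ_s = sin 15.20° × sin 270.0° = -0.26219, so δ = -15.200°.
At local noon the hour angle is zero, so the zenith angle equals |φ − δ| = |+41.7° − (-15.200°)| = 56.900°.
Elevation = 90° − 56.900° = 33.1°.

33.1°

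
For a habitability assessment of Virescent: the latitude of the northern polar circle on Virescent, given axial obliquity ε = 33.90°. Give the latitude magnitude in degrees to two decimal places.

56.10°

The polar circle is the lowest latitude that experiences at least one full rotation of continuous daylight at the northern-summer solstice; it lies at |ϕ| = 90° − ε = 90° − 33.90° = 56.10°.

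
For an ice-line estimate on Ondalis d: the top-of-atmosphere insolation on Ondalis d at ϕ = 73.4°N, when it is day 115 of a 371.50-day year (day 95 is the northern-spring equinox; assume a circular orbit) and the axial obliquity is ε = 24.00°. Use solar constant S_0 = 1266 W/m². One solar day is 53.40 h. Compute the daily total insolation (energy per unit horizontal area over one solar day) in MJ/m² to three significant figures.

Solar longitude: L_s = 360° × (115 − 95)/371.50 = 19.381°.
sin δ = sin 24.00° × sin 19.381° = 0.13497, so δ = +7.757°.
cos h₀ = −tan(+73.4°) tan(+7.757°) = -0.4569, h₀ = 2.0454 rad.
Bracket: h₀ sin ϕ sin δ + cos ϕ cos δ sin h₀ = 2.0454×0.95832×0.13497 + 0.28569×0.99085×0.88950 = 0.264561 + 0.251796 = 0.516357.
Q̄ = (S_0/π) × [bracket] = (1266/π) × 0.516357 = 208.08 W/m².
Daily total = Q̄ × 53.40 h × 3600 s/h = 208.08 × 53.40 × 3600 / 10⁶ = 40.00 MJ/m².

40.0 MJ/m²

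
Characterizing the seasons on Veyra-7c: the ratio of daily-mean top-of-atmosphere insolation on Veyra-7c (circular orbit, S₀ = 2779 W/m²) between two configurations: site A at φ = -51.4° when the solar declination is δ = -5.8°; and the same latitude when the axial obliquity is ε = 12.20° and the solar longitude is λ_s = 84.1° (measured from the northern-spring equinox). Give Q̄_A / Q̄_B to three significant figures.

— Configuration A (φ=-51.4°):
cos H₀ = −tan(-51.4°) tan(-5.800°) = -0.1272, H₀ = 1.6984 rad.
Bracket: H₀ sin φ sin δ + cos φ cos δ sin H₀ = 1.6984×-0.78152×-0.10106 + 0.62388×0.99488×0.99187 = 0.134140 + 0.615640 = 0.749780.
Q̄ = (S₀/π) × [bracket] = (2779/π) × 0.749780 = 663.24 W/m².
— Configuration B (φ=-51.4°):
Solar declination: sin δ = sin ε · sin λ_s = sin 12.20° × sin 84.1° = 0.21021, so δ = +12.134°.
cos H₀ = −tan(-51.4°) tan(+12.134°) = 0.2693, H₀ = 1.2981 rad.
Bracket: H₀ sin φ sin δ + cos φ cos δ sin H₀ = 1.2981×-0.78152×0.21021 + 0.62388×0.97766×0.96305 = -0.213256 + 0.587405 = 0.374149.
Q̄ = (S₀/π) × [bracket] = (2779/π) × 0.374149 = 330.97 W/m².
Ratio Q̄_A / Q̄_B = 663.24 / 330.97 = 2.004.

Q̄_A / Q̄_B ≈ 2.00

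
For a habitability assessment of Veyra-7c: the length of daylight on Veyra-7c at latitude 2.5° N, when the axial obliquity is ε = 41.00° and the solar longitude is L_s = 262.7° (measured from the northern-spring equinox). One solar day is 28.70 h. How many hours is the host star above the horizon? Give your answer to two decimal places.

14.01 h

Solar declination: sin δ = sin ε · sin L_s = sin 41.00° × sin 262.7° = -0.65074, so δ = -40.598°.
cos h₀ = −tan ϕ · tan δ = −tan(+2.5°) × tan(-40.598°) = 0.0374, so h₀ = 1.5334 rad = 87.86°.
Daylight = 2h₀/(2π) × 28.70 h = (1.5334/π) × 28.70 = 14.01 h.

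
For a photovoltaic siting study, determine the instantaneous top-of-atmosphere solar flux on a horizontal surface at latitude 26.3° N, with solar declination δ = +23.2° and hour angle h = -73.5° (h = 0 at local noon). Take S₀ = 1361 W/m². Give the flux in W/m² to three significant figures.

556 W/m²

cos θ_z = sin φ sin δ + cos φ cos δ cos h = 0.174544 + 0.234026 = 0.408570.
Flux = S₀ · cos θ_z = 1361 × 0.408570 = 556.1 W/m².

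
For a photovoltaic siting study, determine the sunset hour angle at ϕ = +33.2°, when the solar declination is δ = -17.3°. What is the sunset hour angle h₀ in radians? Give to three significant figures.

cos h₀ = −tan ϕ · tan δ = −tan(+33.2°) × tan(-17.300°) = 0.2038, so h₀ = 1.3655 rad = 78.24°.

h₀ = 1.37 rad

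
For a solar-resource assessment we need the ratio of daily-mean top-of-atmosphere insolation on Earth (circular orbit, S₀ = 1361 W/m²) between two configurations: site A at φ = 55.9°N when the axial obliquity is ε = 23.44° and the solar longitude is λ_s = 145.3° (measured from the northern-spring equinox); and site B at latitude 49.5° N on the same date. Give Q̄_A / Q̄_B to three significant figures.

— Configuration A (φ=+55.9°):
Solar declination: sin δ = sin ε · sin λ_s = sin 23.44° × sin 145.3° = 0.22645, so δ = +13.088°.
cos H₀ = −tan(+55.9°) tan(+13.088°) = -0.3434, H₀ = 1.9213 rad.
Bracket: H₀ sin φ sin δ + cos φ cos δ sin H₀ = 1.9213×0.82806×0.22645 + 0.56064×0.97402×0.93919 = 0.360271 + 0.512868 = 0.873139.
Q̄ = (S₀/π) × [bracket] = (1361/π) × 0.873139 = 378.26 W/m².
— Configuration B (φ=+49.5°):
cos H₀ = −tan(+49.5°) tan(+13.088°) = -0.2722, H₀ = 1.8465 rad.
Bracket: H₀ sin φ sin δ + cos φ cos δ sin H₀ = 1.8465×0.76041×0.22645 + 0.64945×0.97402×0.96224 = 0.317958 + 0.608691 = 0.926649.
Q̄ = (S₀/π) × [bracket] = (1361/π) × 0.926649 = 401.44 W/m².
Ratio Q̄_A / Q̄_B = 378.26 / 401.44 = 0.9423.

Q̄_A / Q̄_B ≈ 0.942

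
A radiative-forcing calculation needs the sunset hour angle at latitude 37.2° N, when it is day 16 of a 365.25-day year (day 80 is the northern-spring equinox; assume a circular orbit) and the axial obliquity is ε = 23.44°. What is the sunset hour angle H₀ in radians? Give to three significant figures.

H₀ = 1.28 rad

Solar longitude: λ_s = 360° × (16 − 80)/365.25 = -63.080°, i.e. -63.080° + 360° = 296.920°.
sin δ = sin 23.44° × sin 296.920° = -0.35468, so δ = -20.774°.
cos H₀ = −tan φ · tan δ = −tan(+37.2°) × tan(-20.774°) = 0.2879, so H₀ = 1.2787 rad = 73.27°.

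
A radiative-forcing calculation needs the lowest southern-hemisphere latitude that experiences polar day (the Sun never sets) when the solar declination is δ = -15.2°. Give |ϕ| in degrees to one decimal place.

Polar day requires cos h₀ = −tan ϕ tan δ ≤ −1, i.e. tan ϕ tan δ ≥ 1.
The boundary is |tan ϕ| · |tan δ| = 1, so |ϕ| = 90° − |δ| = 90° − 15.2° = 74.8° in the southern hemisphere.

|ϕ| = 74.8°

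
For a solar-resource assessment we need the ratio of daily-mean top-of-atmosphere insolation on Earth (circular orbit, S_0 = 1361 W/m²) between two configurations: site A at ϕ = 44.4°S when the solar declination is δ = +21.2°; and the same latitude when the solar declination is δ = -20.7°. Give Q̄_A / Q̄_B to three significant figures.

— Configuration A (ϕ=-44.4°):
cos h₀ = −tan(-44.4°) tan(+21.200°) = 0.3798, h₀ = 1.1812 rad.
Bracket: h₀ sin ϕ sin δ + cos ϕ cos δ sin h₀ = 1.1812×-0.69966×0.36162 + 0.71447×0.93232×0.92505 = -0.298857 + 0.616189 = 0.317332.
Q̄ = (S_0/π) × [bracket] = (1361/π) × 0.317332 = 137.47 W/m².
— Configuration B (ϕ=-44.4°):
cos h₀ = −tan(-44.4°) tan(-20.700°) = -0.3700, h₀ = 1.9498 rad.
Bracket: h₀ sin ϕ sin δ + cos ϕ cos δ sin h₀ = 1.9498×-0.69966×-0.35347 + 0.71447×0.93544×0.92902 = 0.482203 + 0.620905 = 1.103108.
Q̄ = (S_0/π) × [bracket] = (1361/π) × 1.103108 = 477.89 W/m².
Ratio Q̄_A / Q̄_B = 137.47 / 477.89 = 0.2877.

Q̄_A / Q̄_B ≈ 0.288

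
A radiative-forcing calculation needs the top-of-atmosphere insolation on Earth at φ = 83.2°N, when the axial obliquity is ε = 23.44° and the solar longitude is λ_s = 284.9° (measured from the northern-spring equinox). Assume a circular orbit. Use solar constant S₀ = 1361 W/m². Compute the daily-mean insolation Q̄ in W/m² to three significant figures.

Q̄ ≈ 0.00 W/m²

Solar declination: sin δ = sin ε · sin λ_s = sin 23.44° × sin 284.9° = -0.38441, so δ = -22.607°.
cos H₀ = −tan(+83.2°) tan(-22.607°) = 3.4921 ≥ 1 ⇒ polar night, H₀ = 0 and Q̄ = 0.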